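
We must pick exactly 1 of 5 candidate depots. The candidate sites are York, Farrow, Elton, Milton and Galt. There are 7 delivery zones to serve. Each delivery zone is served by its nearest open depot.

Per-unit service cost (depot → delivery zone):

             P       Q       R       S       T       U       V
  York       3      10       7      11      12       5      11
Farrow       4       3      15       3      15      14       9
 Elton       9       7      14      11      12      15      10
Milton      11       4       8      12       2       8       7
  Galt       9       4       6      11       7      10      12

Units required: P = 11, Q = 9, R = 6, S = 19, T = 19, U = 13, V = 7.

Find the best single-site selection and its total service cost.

With exactly 1 open, each delivery zone uses its cheapest among the chosen.
{Milton}: P→Milton 11·11=121, Q→Milton 4·9=36, R→Milton 8·6=48, S→Milton 12·19=228, T→Milton 2·19=38, U→Milton 8·13=104, V→Milton 7·7=49. Service cost 624.
{Galt}: service cost 727
{York}: service cost 744
Among all 5 size-1 choices, {Milton} is lowest.

Choose Milton only; total service cost 624.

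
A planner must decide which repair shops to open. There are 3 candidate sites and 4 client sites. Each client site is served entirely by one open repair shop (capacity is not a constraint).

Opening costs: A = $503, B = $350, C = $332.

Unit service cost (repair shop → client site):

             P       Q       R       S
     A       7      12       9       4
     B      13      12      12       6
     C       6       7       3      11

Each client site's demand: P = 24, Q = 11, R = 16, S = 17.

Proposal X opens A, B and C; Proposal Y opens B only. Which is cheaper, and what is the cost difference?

Proposal X: {A, B, C}: P→C 6·24=144, Q→C 7·11=77, R→C 3·16=48, S→A 4·17=68. Service 337; fixed 1185; total 1522.
Proposal Y: {B}: P→B 13·24=312, Q→B 12·11=132, R→B 12·16=192, S→B 6·17=102. Service 738; fixed 350; total 1088.
Difference: |1522 − 1088| = 434.

Proposal Y is cheaper by 434.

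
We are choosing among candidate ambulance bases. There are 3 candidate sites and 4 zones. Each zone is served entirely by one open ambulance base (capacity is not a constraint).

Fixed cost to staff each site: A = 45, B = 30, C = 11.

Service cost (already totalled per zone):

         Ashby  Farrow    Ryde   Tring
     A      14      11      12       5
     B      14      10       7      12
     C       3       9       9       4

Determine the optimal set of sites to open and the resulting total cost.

Open C only; minimum total cost 36.

For any fixed open set, each zone goes to its cheapest open site; total = fixed + service.
{C}: Ashby→C 3, Farrow→C 9, Ryde→C 9, Tring→C 4. Service 25; fixed 11; total 36.
{B, C}: Ashby→C 3, Farrow→C 9, Ryde→B 7, Tring→C 4. Service 23; fixed 41; total 64.
{B}: Ashby→B 14, Farrow→B 10, Ryde→B 7, Tring→B 12. Service 43; fixed 30; total 73.
{A, B, C}: service 23 + fixed 86 = 109
No other subset beats 36.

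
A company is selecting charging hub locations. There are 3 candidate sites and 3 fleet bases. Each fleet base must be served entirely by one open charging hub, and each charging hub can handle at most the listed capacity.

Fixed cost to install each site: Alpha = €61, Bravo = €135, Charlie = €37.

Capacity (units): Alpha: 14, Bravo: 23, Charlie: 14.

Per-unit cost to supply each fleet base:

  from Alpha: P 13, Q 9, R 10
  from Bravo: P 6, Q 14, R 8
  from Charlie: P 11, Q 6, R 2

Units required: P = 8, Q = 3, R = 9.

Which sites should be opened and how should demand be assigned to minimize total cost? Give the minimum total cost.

Open {Alpha, Charlie}: P→Alpha 13·8=104, Q→Charlie 6·3=18, R→Charlie 2·9=18.
Loads: Alpha carries 8/14, Charlie carries 12/14. Service 140; fixed 98; total 238.
Next best feasible plan costs 247.

Minimum total cost: 238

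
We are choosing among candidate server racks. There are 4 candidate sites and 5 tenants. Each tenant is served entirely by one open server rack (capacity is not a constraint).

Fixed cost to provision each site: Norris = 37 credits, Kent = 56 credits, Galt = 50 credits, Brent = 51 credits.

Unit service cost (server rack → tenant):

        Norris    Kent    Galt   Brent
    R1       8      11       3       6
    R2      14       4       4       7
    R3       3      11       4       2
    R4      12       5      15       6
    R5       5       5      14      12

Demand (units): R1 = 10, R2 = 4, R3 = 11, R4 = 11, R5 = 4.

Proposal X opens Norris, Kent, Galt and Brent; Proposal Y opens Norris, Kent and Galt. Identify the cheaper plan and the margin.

Proposal Y is cheaper by 40.

Proposal X: {Norris, Kent, Galt, Brent}: R1→Galt 3·10=30, R2→Kent 4·4=16, R3→Brent 2·11=22, R4→Kent 5·11=55, R5→Norris 5·4=20. Service 143; fixed 194; total 337.
Proposal Y: {Norris, Kent, Galt}: R1→Galt 3·10=30, R2→Kent 4·4=16, R3→Norris 3·11=33, R4→Kent 5·11=55, R5→Norris 5·4=20. Service 154; fixed 143; total 297.
Difference: |337 − 297| = 40.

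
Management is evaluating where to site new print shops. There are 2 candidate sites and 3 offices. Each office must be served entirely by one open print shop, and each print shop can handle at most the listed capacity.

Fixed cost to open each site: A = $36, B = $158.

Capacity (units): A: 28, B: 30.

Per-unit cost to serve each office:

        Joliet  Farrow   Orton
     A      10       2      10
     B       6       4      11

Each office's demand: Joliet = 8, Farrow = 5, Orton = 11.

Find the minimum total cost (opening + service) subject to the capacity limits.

Open {A}: Joliet→A 10·8=80, Farrow→A 2·5=10, Orton→A 10·11=110.
Loads: A carries 24/28. Service 200; fixed 36; total 236.
Next best feasible plan costs 347.

Minimum total cost: 236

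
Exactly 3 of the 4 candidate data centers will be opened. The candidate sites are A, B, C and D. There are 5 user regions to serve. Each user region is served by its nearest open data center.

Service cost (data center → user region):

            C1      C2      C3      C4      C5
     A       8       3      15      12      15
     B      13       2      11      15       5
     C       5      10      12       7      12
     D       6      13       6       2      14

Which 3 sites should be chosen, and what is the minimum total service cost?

With exactly 3 open, each user region uses its cheapest among the chosen.
{B, C, D}: C1→C 5, C2→B 2, C3→D 6, C4→D 2, C5→B 5. Service cost 20.
{A, B, D}: service cost 21
{A, C, D}: service cost 28
Among all 4 size-3 choices, {B, C, D} is lowest.

Choose B, C and D; total service cost 20.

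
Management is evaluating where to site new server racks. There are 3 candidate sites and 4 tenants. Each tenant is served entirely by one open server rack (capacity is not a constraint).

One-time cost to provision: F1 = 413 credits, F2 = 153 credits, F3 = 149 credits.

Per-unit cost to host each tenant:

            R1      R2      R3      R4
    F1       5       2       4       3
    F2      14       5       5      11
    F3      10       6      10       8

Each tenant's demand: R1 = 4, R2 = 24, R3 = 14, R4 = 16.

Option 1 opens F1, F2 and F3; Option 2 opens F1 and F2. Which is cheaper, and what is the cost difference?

Option 2 is cheaper by 149.

Option 1: {F1, F2, F3}: R1→F1 5·4=20, R2→F1 2·24=48, R3→F1 4·14=56, R4→F1 3·16=48. Service 172; fixed 715; total 887.
Option 2: {F1, F2}: R1→F1 5·4=20, R2→F1 2·24=48, R3→F1 4·14=56, R4→F1 3·16=48. Service 172; fixed 566; total 738.
Difference: |887 − 738| = 149.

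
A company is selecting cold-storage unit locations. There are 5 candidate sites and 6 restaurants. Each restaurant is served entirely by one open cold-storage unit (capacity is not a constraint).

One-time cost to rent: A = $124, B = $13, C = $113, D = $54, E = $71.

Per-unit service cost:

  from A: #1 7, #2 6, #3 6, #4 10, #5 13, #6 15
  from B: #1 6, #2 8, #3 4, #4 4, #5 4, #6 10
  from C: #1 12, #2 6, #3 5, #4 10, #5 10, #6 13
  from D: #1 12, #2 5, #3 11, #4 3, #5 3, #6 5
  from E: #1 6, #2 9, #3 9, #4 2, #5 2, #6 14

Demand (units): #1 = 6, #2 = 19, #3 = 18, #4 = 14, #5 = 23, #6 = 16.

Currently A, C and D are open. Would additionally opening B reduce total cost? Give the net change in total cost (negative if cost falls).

Yes — net change −11 (cost falls by 11).

Current service cost with {A, C, D}: 418.
Adding B: each restaurant re-picks its cheapest; new service cost 394, saving 24.
Extra fixed cost: 13. Net change = 13 − 24 = -11.
(Totals: 709 → 698.)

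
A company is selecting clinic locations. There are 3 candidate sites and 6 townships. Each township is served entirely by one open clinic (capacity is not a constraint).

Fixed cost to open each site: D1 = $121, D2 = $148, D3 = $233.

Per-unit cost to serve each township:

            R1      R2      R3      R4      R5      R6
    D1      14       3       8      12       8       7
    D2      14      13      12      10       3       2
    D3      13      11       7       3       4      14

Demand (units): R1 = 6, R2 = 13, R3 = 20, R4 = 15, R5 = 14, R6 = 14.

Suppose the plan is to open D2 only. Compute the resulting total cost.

Total cost: 861

Each township is assigned to its cheapest site among the open ones.
{D2}: R1→D2 14·6=84, R2→D2 13·13=169, R3→D2 12·20=240, R4→D2 10·15=150, R5→D2 3·14=42, R6→D2 2·14=28. Service 713; fixed 148; total 861.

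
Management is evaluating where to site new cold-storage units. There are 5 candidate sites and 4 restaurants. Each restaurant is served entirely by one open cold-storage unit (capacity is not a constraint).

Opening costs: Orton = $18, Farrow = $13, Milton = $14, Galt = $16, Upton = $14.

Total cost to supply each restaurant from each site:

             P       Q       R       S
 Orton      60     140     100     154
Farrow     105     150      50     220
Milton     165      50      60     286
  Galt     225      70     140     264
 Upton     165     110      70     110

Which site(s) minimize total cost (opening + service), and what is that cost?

For any fixed open set, each restaurant goes to its cheapest open site; total = fixed + service.
{Orton, Milton, Upton}: P→Orton 60, Q→Milton 50, R→Milton 60, S→Upton 110. Service 280; fixed 46; total 326.
{Orton, Farrow, Milton, Upton}: service 270 + fixed 59 = 329
{Orton, Milton, Galt, Upton}: P→Orton 60, Q→Milton 50, R→Milton 60, S→Upton 110. Service 280; fixed 62; total 342.
{Orton, Farrow, Milton, Galt, Upton}: service 270 + fixed 75 = 345
No other subset beats 326.

Open Orton, Milton and Upton; minimum total cost 326.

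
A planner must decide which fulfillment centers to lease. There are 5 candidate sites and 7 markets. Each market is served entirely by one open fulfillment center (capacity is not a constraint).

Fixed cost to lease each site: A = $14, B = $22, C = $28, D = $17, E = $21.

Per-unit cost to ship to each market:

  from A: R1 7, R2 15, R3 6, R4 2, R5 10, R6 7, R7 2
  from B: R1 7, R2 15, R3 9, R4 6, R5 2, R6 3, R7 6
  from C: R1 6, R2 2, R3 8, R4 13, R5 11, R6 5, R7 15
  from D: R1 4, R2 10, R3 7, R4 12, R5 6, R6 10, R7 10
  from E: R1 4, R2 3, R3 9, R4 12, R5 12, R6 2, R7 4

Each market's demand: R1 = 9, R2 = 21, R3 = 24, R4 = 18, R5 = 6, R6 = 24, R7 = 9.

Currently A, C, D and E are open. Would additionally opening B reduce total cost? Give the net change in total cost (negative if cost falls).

Current service cost with {A, C, D, E}: 360.
Adding B: each market re-picks its cheapest; new service cost 336, saving 24.
Extra fixed cost: 22. Net change = 22 − 24 = -2.
(Totals: 440 → 438.)

Yes — net change −2 (cost falls by 2).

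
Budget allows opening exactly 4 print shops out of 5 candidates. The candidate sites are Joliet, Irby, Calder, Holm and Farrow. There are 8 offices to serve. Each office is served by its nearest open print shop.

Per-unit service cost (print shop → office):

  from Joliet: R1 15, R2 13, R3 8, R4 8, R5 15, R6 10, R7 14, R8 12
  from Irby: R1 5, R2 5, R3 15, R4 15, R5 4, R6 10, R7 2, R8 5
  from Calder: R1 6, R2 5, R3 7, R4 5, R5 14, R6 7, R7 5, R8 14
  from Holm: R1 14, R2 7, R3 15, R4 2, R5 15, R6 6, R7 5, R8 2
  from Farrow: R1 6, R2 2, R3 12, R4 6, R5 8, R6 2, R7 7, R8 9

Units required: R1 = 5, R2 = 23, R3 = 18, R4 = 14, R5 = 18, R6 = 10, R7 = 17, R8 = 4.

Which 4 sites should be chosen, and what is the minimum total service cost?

With exactly 4 open, each office uses its cheapest among the chosen.
{Irby, Calder, Holm, Farrow}: R1→Irby 5·5=25, R2→Farrow 2·23=46, R3→Calder 7·18=126, R4→Holm 2·14=28, R5→Irby 4·18=72, R6→Farrow 2·10=20, R7→Irby 2·17=34, R8→Holm 2·4=8. Service cost 359.
{Joliet, Irby, Holm, Farrow}: service cost 377
{Joliet, Irby, Calder, Farrow}: service cost 413
Among all 5 size-4 choices, {Irby, Calder, Holm, Farrow} is lowest.

Choose Irby, Calder, Holm and Farrow; total service cost 359.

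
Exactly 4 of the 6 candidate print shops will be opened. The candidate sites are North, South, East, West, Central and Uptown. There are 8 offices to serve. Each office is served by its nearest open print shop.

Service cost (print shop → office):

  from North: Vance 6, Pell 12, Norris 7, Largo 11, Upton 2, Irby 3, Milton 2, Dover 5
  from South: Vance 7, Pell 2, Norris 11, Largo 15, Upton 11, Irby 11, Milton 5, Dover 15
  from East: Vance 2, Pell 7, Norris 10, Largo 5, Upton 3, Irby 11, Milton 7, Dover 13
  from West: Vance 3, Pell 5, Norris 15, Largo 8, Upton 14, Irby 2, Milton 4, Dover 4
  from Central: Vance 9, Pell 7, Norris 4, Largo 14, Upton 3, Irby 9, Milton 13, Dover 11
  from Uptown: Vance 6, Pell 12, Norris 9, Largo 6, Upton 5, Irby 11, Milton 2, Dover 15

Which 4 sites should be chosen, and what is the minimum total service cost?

Choose North, South, East and Central; total service cost 25.

With exactly 4 open, each office uses its cheapest among the chosen.
{North, South, East, Central}: Vance→East 2, Pell→South 2, Norris→Central 4, Largo→East 5, Upton→North 2, Irby→North 3, Milton→North 2, Dover→North 5. Service cost 25.
{North, South, East, West}: service cost 26
{North, East, West, Central}: service cost 26
Among all 15 size-4 choices, {North, South, East, Central} is lowest.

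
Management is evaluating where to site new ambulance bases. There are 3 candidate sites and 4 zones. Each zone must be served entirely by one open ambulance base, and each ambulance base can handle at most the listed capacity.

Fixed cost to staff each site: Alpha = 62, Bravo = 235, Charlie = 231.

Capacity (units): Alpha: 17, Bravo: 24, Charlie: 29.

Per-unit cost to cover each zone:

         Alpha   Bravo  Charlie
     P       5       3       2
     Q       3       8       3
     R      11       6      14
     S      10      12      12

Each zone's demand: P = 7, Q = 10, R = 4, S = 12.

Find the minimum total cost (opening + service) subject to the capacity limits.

Open {Alpha, Charlie}: P→Charlie 2·7=14, Q→Charlie 3·10=30, R→Alpha 11·4=44, S→Alpha 10·12=120.
Loads: Alpha carries 16/17, Charlie carries 17/29. Service 208; fixed 293; total 501.
Next best feasible plan costs 513.

Minimum total cost: 501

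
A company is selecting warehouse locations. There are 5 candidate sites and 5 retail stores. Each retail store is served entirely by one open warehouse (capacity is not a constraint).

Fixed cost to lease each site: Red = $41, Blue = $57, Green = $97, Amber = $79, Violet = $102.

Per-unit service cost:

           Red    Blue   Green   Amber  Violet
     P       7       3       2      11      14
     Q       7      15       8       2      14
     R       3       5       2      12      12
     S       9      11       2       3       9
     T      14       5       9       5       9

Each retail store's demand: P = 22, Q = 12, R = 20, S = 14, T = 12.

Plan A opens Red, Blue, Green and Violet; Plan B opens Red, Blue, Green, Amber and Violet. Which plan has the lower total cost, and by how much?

Plan A is cheaper by 19.

Plan A: {Red, Blue, Green, Violet}: P→Green 2·22=44, Q→Red 7·12=84, R→Green 2·20=40, S→Green 2·14=28, T→Blue 5·12=60. Service 256; fixed 297; total 553.
Plan B: {Red, Blue, Green, Amber, Violet}: P→Green 2·22=44, Q→Amber 2·12=24, R→Green 2·20=40, S→Green 2·14=28, T→Blue 5·12=60. Service 196; fixed 376; total 572.
Difference: |553 − 572| = 19.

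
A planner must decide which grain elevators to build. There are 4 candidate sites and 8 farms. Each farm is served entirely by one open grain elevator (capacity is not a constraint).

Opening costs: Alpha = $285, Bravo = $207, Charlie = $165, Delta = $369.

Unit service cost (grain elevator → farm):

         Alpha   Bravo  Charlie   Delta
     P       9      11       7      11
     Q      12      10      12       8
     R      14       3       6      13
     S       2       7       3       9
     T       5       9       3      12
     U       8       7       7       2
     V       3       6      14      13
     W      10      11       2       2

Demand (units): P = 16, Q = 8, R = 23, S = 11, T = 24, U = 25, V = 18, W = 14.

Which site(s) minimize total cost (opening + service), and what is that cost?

For any fixed open set, each farm goes to its cheapest open site; total = fixed + service.
{Bravo, Charlie}: P→Charlie 7·16=112, Q→Bravo 10·8=80, R→Bravo 3·23=69, S→Charlie 3·11=33, T→Charlie 3·24=72, U→Bravo 7·25=175, V→Bravo 6·18=108, W→Charlie 2·14=28. Service 677; fixed 372; total 1049.
{Charlie}: service 906 + fixed 165 = 1071
{Alpha, Charlie}: service 697 + fixed 450 = 1147
{Alpha, Bravo, Charlie, Delta}: service 471 + fixed 1026 = 1497
No other subset beats 1049.

Open Bravo and Charlie; minimum total cost 1049.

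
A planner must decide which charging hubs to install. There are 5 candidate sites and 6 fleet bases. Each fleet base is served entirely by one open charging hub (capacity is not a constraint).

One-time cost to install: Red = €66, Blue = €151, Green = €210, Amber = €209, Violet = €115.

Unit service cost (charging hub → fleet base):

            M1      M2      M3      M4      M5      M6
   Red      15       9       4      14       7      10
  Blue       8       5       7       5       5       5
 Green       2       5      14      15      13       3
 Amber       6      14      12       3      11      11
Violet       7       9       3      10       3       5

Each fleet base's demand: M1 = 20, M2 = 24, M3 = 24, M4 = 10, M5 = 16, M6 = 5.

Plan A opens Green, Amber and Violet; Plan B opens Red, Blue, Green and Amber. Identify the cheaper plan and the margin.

Plan A is cheaper by 158.

Plan A: {Green, Amber, Violet}: M1→Green 2·20=40, M2→Green 5·24=120, M3→Violet 3·24=72, M4→Amber 3·10=30, M5→Violet 3·16=48, M6→Green 3·5=15. Service 325; fixed 534; total 859.
Plan B: {Red, Blue, Green, Amber}: M1→Green 2·20=40, M2→Blue 5·24=120, M3→Red 4·24=96, M4→Amber 3·10=30, M5→Blue 5·16=80, M6→Green 3·5=15. Service 381; fixed 636; total 1017.
Difference: |859 − 1017| = 158.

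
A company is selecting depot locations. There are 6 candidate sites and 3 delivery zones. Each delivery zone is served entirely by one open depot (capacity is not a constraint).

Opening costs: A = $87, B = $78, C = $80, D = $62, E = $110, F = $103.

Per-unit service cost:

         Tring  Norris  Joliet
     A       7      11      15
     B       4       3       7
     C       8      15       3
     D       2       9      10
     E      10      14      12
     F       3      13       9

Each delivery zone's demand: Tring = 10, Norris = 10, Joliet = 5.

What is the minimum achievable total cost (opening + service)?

Minimum total cost: 183

For any fixed open set, each delivery zone goes to its cheapest open site; total = fixed + service.
{B}: Tring→B 4·10=40, Norris→B 3·10=30, Joliet→B 7·5=35. Service 105; fixed 78; total 183.
{D}: service 160 + fixed 62 = 222
{B, D}: service 85 + fixed 140 = 225
{A, B, C, D, E, F}: service 65 + fixed 520 = 585
No other subset beats 183.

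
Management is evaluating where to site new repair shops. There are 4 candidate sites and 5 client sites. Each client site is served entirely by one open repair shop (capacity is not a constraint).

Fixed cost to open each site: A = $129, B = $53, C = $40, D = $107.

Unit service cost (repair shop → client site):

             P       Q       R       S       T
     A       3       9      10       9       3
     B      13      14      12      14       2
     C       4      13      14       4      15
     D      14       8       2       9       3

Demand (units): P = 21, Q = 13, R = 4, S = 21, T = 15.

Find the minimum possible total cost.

Minimum total cost: 472

For any fixed open set, each client site goes to its cheapest open site; total = fixed + service.
{C, D}: P→C 4·21=84, Q→D 8·13=104, R→D 2·4=8, S→C 4·21=84, T→D 3·15=45. Service 325; fixed 147; total 472.
{B, C}: service 415 + fixed 93 = 508
{B, C, D}: P→C 4·21=84, Q→D 8·13=104, R→D 2·4=8, S→C 4·21=84, T→B 2·15=30. Service 310; fixed 200; total 510.
{A, B, C, D}: service 289 + fixed 329 = 618
(All 15 nonempty subsets were checked; C and D is lowest.)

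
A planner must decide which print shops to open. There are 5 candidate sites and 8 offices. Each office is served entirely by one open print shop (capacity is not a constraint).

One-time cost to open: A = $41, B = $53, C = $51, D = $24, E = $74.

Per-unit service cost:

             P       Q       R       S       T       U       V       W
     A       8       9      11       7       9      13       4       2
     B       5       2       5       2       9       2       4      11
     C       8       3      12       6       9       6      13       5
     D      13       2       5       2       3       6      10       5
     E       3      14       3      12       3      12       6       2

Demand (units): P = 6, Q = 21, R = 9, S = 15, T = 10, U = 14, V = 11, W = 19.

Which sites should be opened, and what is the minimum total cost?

Open B and E; minimum total cost 384.

For any fixed open set, each office goes to its cheapest open site; total = fixed + service.
{B, E}: P→E 3·6=18, Q→B 2·21=42, R→E 3·9=27, S→B 2·15=30, T→E 3·10=30, U→B 2·14=28, V→B 4·11=44, W→E 2·19=38. Service 257; fixed 127; total 384.
{A, B, D}: service 287 + fixed 118 = 405
{B, D, E}: P→E 3·6=18, Q→B 2·21=42, R→E 3·9=27, S→B 2·15=30, T→D 3·10=30, U→B 2·14=28, V→B 4·11=44, W→E 2·19=38. Service 257; fixed 151; total 408.
{A, B, C, D, E}: service 257 + fixed 243 = 500
No other subset beats 384.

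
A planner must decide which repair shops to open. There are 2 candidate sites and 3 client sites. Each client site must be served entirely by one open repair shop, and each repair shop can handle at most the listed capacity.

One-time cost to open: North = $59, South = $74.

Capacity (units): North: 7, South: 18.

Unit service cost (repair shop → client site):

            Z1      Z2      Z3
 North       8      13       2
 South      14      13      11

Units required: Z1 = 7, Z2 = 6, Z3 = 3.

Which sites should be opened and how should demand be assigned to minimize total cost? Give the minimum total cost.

Open {South}: Z1→South 14·7=98, Z2→South 13·6=78, Z3→South 11·3=33.
Loads: South carries 16/18. Service 209; fixed 74; total 283.
Next best feasible plan costs 300.

Minimum total cost: 283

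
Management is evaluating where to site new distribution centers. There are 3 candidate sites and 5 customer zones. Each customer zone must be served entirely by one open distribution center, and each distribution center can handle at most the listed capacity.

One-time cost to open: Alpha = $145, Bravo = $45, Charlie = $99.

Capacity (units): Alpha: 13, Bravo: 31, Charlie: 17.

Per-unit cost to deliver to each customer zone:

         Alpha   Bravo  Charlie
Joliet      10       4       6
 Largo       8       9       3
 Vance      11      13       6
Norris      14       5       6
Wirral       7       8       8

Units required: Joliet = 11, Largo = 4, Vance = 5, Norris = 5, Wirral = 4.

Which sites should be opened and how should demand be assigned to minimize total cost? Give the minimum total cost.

Minimum total cost: 247

Open {Bravo}: Joliet→Bravo 4·11=44, Largo→Bravo 9·4=36, Vance→Bravo 13·5=65, Norris→Bravo 5·5=25, Wirral→Bravo 8·4=32.
Loads: Bravo carries 29/31. Service 202; fixed 45; total 247.
Next best feasible plan costs 287.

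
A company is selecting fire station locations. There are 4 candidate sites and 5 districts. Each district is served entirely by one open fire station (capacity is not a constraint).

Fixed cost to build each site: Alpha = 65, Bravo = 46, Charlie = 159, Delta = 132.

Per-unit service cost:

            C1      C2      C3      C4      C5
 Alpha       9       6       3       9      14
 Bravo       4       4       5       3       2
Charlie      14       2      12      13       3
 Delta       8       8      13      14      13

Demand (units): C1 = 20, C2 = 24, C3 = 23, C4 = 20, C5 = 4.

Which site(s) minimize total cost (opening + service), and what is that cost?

Open Bravo only; minimum total cost 405.

For any fixed open set, each district goes to its cheapest open site; total = fixed + service.
{Bravo}: C1→Bravo 4·20=80, C2→Bravo 4·24=96, C3→Bravo 5·23=115, C4→Bravo 3·20=60, C5→Bravo 2·4=8. Service 359; fixed 46; total 405.
{Alpha, Bravo}: service 313 + fixed 111 = 424
{Bravo, Charlie}: service 311 + fixed 205 = 516
{Alpha, Bravo, Charlie, Delta}: C1→Bravo 4·20=80, C2→Charlie 2·24=48, C3→Alpha 3·23=69, C4→Bravo 3·20=60, C5→Bravo 2·4=8. Service 265; fixed 402; total 667.
(All 15 nonempty subsets were checked; Bravo only is lowest.)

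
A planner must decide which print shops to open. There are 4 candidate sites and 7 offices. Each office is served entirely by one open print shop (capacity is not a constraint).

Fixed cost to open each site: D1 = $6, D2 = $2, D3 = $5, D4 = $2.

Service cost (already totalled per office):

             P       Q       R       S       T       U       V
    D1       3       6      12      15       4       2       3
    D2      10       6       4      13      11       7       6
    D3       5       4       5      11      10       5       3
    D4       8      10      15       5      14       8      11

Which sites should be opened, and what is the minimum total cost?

For any fixed open set, each office goes to its cheapest open site; total = fixed + service.
{D1, D2, D4}: P→D1 3, Q→D1 6, R→D2 4, S→D4 5, T→D1 4, U→D1 2, V→D1 3. Service 27; fixed 10; total 37.
{D1, D3, D4}: P→D1 3, Q→D3 4, R→D3 5, S→D4 5, T→D1 4, U→D1 2, V→D1 3. Service 26; fixed 13; total 39.
{D1, D2, D3, D4}: service 25 + fixed 15 = 40
{D2}: service 57 + fixed 2 = 59
No other subset beats 37.

Open D1, D2 and D4; minimum total cost 37.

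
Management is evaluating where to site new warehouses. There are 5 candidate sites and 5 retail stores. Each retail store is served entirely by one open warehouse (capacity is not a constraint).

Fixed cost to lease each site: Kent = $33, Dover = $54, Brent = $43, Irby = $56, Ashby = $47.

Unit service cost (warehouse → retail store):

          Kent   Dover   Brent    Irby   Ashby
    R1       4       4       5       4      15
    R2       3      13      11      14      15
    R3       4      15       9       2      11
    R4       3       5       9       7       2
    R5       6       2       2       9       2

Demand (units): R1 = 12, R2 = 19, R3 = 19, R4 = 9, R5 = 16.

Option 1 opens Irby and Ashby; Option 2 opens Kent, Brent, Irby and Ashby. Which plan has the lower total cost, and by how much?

Option 1: {Irby, Ashby}: R1→Irby 4·12=48, R2→Irby 14·19=266, R3→Irby 2·19=38, R4→Ashby 2·9=18, R5→Ashby 2·16=32. Service 402; fixed 103; total 505.
Option 2: {Kent, Brent, Irby, Ashby}: R1→Kent 4·12=48, R2→Kent 3·19=57, R3→Irby 2·19=38, R4→Ashby 2·9=18, R5→Brent 2·16=32. Service 193; fixed 179; total 372.
Difference: |505 − 372| = 133.

Option 2 is cheaper by 133.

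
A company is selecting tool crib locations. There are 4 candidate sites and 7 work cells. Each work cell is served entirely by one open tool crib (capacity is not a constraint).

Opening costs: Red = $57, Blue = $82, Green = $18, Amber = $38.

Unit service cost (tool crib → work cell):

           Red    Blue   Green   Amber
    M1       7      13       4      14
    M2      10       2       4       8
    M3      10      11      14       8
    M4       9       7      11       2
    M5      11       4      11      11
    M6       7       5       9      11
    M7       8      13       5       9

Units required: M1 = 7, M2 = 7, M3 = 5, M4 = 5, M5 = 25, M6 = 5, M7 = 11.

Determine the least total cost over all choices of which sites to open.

For any fixed open set, each work cell goes to its cheapest open site; total = fixed + service.
{Blue, Green, Amber}: M1→Green 4·7=28, M2→Blue 2·7=14, M3→Amber 8·5=40, M4→Amber 2·5=10, M5→Blue 4·25=100, M6→Blue 5·5=25, M7→Green 5·11=55. Service 272; fixed 138; total 410.
{Blue, Green}: M1→Green 4·7=28, M2→Blue 2·7=14, M3→Blue 11·5=55, M4→Blue 7·5=35, M5→Blue 4·25=100, M6→Blue 5·5=25, M7→Green 5·11=55. Service 312; fixed 100; total 412.
{Red, Blue, Green}: service 307 + fixed 157 = 464
{Red, Blue, Green, Amber}: M1→Green 4·7=28, M2→Blue 2·7=14, M3→Amber 8·5=40, M4→Amber 2·5=10, M5→Blue 4·25=100, M6→Blue 5·5=25, M7→Green 5·11=55. Service 272; fixed 195; total 467.
No other subset beats 410.

Minimum total cost: 410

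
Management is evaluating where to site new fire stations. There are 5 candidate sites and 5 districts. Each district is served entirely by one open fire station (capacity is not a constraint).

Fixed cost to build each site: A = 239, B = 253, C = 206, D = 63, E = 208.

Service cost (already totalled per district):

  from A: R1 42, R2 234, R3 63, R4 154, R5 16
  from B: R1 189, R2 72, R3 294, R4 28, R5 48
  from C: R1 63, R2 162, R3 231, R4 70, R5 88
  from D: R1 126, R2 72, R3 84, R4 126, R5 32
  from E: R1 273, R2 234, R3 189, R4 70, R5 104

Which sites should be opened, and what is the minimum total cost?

Open D only; minimum total cost 503.

For any fixed open set, each district goes to its cheapest open site; total = fixed + service.
{D}: R1→D 126, R2→D 72, R3→D 84, R4→D 126, R5→D 32. Service 440; fixed 63; total 503.
{C, D}: service 321 + fixed 269 = 590
{A, D}: R1→A 42, R2→D 72, R3→A 63, R4→D 126, R5→A 16. Service 319; fixed 302; total 621.
{A, B, C, D, E}: R1→A 42, R2→B 72, R3→A 63, R4→B 28, R5→A 16. Service 221; fixed 969; total 1190.
No other subset beats 503.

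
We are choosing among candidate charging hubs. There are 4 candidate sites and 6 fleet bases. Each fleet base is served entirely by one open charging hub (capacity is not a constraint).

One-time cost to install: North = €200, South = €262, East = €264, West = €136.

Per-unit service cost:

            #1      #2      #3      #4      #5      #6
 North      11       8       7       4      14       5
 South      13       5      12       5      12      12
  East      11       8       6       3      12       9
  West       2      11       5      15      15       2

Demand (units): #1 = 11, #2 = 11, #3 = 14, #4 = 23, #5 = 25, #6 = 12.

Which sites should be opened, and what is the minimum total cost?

For any fixed open set, each fleet base goes to its cheapest open site; total = fixed + service.
{East, West}: #1→West 2·11=22, #2→East 8·11=88, #3→West 5·14=70, #4→East 3·23=69, #5→East 12·25=300, #6→West 2·12=24. Service 573; fixed 400; total 973.
{North, West}: service 646 + fixed 336 = 982
{South, West}: service 586 + fixed 398 = 984
{North, South, East, West}: service 540 + fixed 862 = 1402
No other subset beats 973.

Open East and West; minimum total cost 973.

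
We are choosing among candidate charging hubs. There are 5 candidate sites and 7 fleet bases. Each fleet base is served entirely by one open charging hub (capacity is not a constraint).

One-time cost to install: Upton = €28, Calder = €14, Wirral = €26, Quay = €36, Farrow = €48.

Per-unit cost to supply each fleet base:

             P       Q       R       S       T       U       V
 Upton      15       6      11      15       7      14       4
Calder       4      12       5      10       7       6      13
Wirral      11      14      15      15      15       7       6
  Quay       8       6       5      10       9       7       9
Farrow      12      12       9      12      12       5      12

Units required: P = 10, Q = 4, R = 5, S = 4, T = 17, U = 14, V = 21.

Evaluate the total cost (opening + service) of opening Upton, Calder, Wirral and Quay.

Each fleet base is assigned to its cheapest site among the open ones.
{Upton, Calder, Wirral, Quay}: P→Calder 4·10=40, Q→Upton 6·4=24, R→Calder 5·5=25, S→Calder 10·4=40, T→Upton 7·17=119, U→Calder 6·14=84, V→Upton 4·21=84. Service 416; fixed 104; total 520.

Total cost: 520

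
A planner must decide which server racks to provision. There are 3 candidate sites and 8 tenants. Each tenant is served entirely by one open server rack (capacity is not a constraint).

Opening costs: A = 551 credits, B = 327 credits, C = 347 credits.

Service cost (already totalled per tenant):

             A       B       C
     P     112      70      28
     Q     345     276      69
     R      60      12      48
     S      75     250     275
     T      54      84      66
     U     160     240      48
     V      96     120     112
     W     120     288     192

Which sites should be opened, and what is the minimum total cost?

For any fixed open set, each tenant goes to its cheapest open site; total = fixed + service.
{C}: P→C 28, Q→C 69, R→C 48, S→C 275, T→C 66, U→C 48, V→C 112, W→C 192. Service 838; fixed 347; total 1185.
{A, C}: P→C 28, Q→C 69, R→C 48, S→A 75, T→A 54, U→C 48, V→A 96, W→A 120. Service 538; fixed 898; total 1436.
{B, C}: P→C 28, Q→C 69, R→B 12, S→B 250, T→C 66, U→C 48, V→C 112, W→C 192. Service 777; fixed 674; total 1451.
{A, B, C}: service 502 + fixed 1225 = 1727
(All 7 nonempty subsets were checked; C only is lowest.)

Open C only; minimum total cost 1185.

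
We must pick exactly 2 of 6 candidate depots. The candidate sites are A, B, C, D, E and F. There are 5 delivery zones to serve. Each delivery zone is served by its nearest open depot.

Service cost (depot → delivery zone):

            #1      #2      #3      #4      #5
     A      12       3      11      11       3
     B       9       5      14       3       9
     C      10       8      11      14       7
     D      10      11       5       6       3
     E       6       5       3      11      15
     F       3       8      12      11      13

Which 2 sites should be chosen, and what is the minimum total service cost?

With exactly 2 open, each delivery zone uses its cheapest among the chosen.
{D, E}: #1→E 6, #2→E 5, #3→E 3, #4→D 6, #5→D 3. Service cost 23.
{B, D}: service cost 25
{D, F}: service cost 25
Among all 15 size-2 choices, {D, E} is lowest.

Choose D and E; total service cost 23.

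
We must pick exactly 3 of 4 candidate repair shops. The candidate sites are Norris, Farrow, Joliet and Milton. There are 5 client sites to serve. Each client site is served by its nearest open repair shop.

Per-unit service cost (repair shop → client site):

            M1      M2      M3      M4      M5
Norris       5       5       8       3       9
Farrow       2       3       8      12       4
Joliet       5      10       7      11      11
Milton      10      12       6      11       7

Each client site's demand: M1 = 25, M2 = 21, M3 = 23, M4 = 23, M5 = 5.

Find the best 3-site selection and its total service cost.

With exactly 3 open, each client site uses its cheapest among the chosen.
{Norris, Farrow, Milton}: M1→Farrow 2·25=50, M2→Farrow 3·21=63, M3→Milton 6·23=138, M4→Norris 3·23=69, M5→Farrow 4·5=20. Service cost 340.
{Norris, Farrow, Joliet}: service cost 363
{Norris, Joliet, Milton}: service cost 472
Among all 4 size-3 choices, {Norris, Farrow, Milton} is lowest.

Choose Norris, Farrow and Milton; total service cost 340.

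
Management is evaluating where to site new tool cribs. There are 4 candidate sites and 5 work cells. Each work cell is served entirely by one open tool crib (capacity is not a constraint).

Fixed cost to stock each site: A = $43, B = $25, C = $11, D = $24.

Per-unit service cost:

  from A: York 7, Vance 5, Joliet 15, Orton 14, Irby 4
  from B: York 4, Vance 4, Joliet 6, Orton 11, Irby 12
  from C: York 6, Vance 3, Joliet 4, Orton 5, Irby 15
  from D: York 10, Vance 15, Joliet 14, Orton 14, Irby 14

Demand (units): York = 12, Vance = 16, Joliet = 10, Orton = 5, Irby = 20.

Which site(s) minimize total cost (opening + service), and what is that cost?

For any fixed open set, each work cell goes to its cheapest open site; total = fixed + service.
{A, C}: York→C 6·12=72, Vance→C 3·16=48, Joliet→C 4·10=40, Orton→C 5·5=25, Irby→A 4·20=80. Service 265; fixed 54; total 319.
{A, B, C}: York→B 4·12=48, Vance→C 3·16=48, Joliet→C 4·10=40, Orton→C 5·5=25, Irby→A 4·20=80. Service 241; fixed 79; total 320.
{A, C, D}: service 265 + fixed 78 = 343
{A, B, C, D}: York→B 4·12=48, Vance→C 3·16=48, Joliet→C 4·10=40, Orton→C 5·5=25, Irby→A 4·20=80. Service 241; fixed 103; total 344.
(All 15 nonempty subsets were checked; A and C is lowest.)

Open A and C; minimum total cost 319.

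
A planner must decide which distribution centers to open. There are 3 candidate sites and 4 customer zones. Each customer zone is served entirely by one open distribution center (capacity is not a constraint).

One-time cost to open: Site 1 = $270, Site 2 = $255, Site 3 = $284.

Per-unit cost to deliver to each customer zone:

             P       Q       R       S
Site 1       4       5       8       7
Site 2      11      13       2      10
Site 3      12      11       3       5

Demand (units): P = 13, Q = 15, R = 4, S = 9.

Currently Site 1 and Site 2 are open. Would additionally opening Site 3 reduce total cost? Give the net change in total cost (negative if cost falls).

No — net change +266 (cost rises by 266).

Current service cost with {Site 1, Site 2}: 198.
Adding Site 3: each customer zone re-picks its cheapest; new service cost 180, saving 18.
Extra fixed cost: 284. Net change = 284 − 18 = 266.
(Totals: 723 → 989.)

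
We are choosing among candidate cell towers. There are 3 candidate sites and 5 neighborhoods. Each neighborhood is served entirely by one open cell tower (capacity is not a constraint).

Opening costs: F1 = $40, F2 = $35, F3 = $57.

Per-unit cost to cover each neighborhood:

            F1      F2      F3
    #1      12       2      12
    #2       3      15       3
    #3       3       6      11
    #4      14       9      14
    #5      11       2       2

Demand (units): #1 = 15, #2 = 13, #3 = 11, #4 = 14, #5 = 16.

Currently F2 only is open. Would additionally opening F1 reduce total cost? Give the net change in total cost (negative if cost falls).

Current service cost with {F2}: 449.
Adding F1: each neighborhood re-picks its cheapest; new service cost 260, saving 189.
Extra fixed cost: 40. Net change = 40 − 189 = -149.
(Totals: 484 → 335.)

Yes — net change −149 (cost falls by 149).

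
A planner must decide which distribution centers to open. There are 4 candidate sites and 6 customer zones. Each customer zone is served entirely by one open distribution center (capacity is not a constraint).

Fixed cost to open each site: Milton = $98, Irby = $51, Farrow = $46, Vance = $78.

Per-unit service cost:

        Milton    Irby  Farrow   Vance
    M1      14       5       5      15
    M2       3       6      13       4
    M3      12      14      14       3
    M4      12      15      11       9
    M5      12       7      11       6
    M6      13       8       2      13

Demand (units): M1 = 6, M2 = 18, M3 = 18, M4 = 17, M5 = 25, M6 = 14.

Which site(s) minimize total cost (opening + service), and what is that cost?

For any fixed open set, each customer zone goes to its cheapest open site; total = fixed + service.
{Farrow, Vance}: M1→Farrow 5·6=30, M2→Vance 4·18=72, M3→Vance 3·18=54, M4→Vance 9·17=153, M5→Vance 6·25=150, M6→Farrow 2·14=28. Service 487; fixed 124; total 611.
{Irby, Farrow, Vance}: service 487 + fixed 175 = 662
{Milton, Farrow, Vance}: service 469 + fixed 222 = 691
{Milton, Irby, Farrow, Vance}: M1→Irby 5·6=30, M2→Milton 3·18=54, M3→Vance 3·18=54, M4→Vance 9·17=153, M5→Vance 6·25=150, M6→Farrow 2·14=28. Service 469; fixed 273; total 742.
No other subset beats 611.

Open Farrow and Vance; minimum total cost 611.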